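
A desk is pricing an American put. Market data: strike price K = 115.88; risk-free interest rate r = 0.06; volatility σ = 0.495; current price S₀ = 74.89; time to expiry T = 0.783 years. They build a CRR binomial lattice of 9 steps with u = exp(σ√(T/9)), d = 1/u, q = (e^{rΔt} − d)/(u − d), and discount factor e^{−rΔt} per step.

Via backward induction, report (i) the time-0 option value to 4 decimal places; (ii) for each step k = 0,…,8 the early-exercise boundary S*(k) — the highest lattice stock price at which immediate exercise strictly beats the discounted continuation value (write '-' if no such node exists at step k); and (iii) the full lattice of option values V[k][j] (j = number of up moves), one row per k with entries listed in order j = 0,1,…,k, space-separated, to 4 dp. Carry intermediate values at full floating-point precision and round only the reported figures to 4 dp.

price = 41.8979
boundary = - 64.7165 55.9250 64.7165 74.8900 64.7165 74.8900 86.6628 100.2862
tree:
41.8979
51.1635 32.3727
59.9550 41.3863 23.0154
67.5521 51.1635 31.3045 14.3368
74.1173 59.9550 40.9900 21.2118 7.0871
79.7906 67.5521 51.1635 30.2094 11.7505 2.1409
84.6932 74.1173 59.9550 40.9900 18.9251 4.1500 0.0000
88.9298 79.7906 67.5521 51.1635 29.2172 8.0445 0.0000 0.0000
92.5908 84.6932 74.1173 59.9550 40.9900 15.5938 0.0000 0.0000 0.0000
95.7546 88.9298 79.7906 67.5521 51.1635 29.2172 0.0000 0.0000 0.0000 0.0000

Δt=0.08700  u=1.15720  d=0.86415  q=0.48142  discount=0.99479
step 9 (expiry): payoffs max(K−S,0) = 95.7546 88.9298 79.7906 67.5521 51.1635 29.2172 0.0000 0.0000 0.0000 0.0000
step 8: (k=8,j=0): S=23.2892, (K−S)⁺=92.5908, hold=91.9875 ⇒ V=92.5908 exercise | (k=8,j=1): S=31.1868, (K−S)⁺=84.6932, hold=84.0898 ⇒ V=84.6932 exercise | (k=8,j=2): S=41.7627, (K−S)⁺=74.1173, hold=73.5140 ⇒ V=74.1173 exercise | (k=8,j=3): S=55.9250, (K−S)⁺=59.9550, hold=59.3516 ⇒ V=59.9550 exercise | (k=8,j=4): S=74.8900, (K−S)⁺=40.9900, hold=40.3867 ⇒ V=40.9900 exercise | (k=8,j=5): S=100.2862, (K−S)⁺=15.5938, hold=15.0725 ⇒ V=15.5938 exercise | (k=8,j=6): S=134.2947, (K−S)⁺=0.0000, hold=0.0000 ⇒ V=0.0000 continue | (k=8,j=7): S=179.8359, (K−S)⁺=0.0000, hold=0.0000 ⇒ V=0.0000 continue | (k=8,j=8): S=240.8207, (K−S)⁺=0.0000, hold=0.0000 ⇒ V=0.0000 continue  boundary S*=100.2862
step 7: (k=7,j=0): S=26.9502, (K−S)⁺=88.9298, hold=88.3264 ⇒ V=88.9298 exercise | (k=7,j=1): S=36.0894, (K−S)⁺=79.7906, hold=79.1872 ⇒ V=79.7906 exercise | (k=7,j=2): S=48.3279, (K−S)⁺=67.5521, hold=66.9488 ⇒ V=67.5521 exercise | (k=7,j=3): S=64.7165, (K−S)⁺=51.1635, hold=50.5602 ⇒ V=51.1635 exercise | (k=7,j=4): S=86.6628, (K−S)⁺=29.2172, hold=28.6139 ⇒ V=29.2172 exercise | (k=7,j=5): S=116.0513, (K−S)⁺=0.0000, hold=8.0445 ⇒ V=8.0445 continue | (k=7,j=6): S=155.4059, (K−S)⁺=0.0000, hold=0.0000 ⇒ V=0.0000 continue | (k=7,j=7): S=208.1062, (K−S)⁺=0.0000, hold=0.0000 ⇒ V=0.0000 continue  boundary S*=86.6628
step 6: (k=6,j=0): S=31.1868, (K−S)⁺=84.6932, hold=84.0898 ⇒ V=84.6932 exercise | (k=6,j=1): S=41.7627, (K−S)⁺=74.1173, hold=73.5140 ⇒ V=74.1173 exercise | (k=6,j=2): S=55.9250, (K−S)⁺=59.9550, hold=59.3516 ⇒ V=59.9550 exercise | (k=6,j=3): S=74.8900, (K−S)⁺=40.9900, hold=40.3867 ⇒ V=40.9900 exercise | (k=6,j=4): S=100.2862, (K−S)⁺=15.5938, hold=18.9251 ⇒ V=18.9251 continue | (k=6,j=5): S=134.2947, (K−S)⁺=0.0000, hold=4.1500 ⇒ V=4.1500 continue | (k=6,j=6): S=179.8359, (K−S)⁺=0.0000, hold=0.0000 ⇒ V=0.0000 continue  boundary S*=74.8900
step 5: (k=5,j=0): S=36.0894, (K−S)⁺=79.7906, hold=79.1872 ⇒ V=79.7906 exercise | (k=5,j=1): S=48.3279, (K−S)⁺=67.5521, hold=66.9488 ⇒ V=67.5521 exercise | (k=5,j=2): S=64.7165, (K−S)⁺=51.1635, hold=50.5602 ⇒ V=51.1635 exercise | (k=5,j=3): S=86.6628, (K−S)⁺=29.2172, hold=30.2094 ⇒ V=30.2094 continue | (k=5,j=4): S=116.0513, (K−S)⁺=0.0000, hold=11.7505 ⇒ V=11.7505 continue | (k=5,j=5): S=155.4059, (K−S)⁺=0.0000, hold=2.1409 ⇒ V=2.1409 continue  boundary S*=64.7165
step 4: (k=4,j=0): S=41.7627, (K−S)⁺=74.1173, hold=73.5140 ⇒ V=74.1173 exercise | (k=4,j=1): S=55.9250, (K−S)⁺=59.9550, hold=59.3516 ⇒ V=59.9550 exercise | (k=4,j=2): S=74.8900, (K−S)⁺=40.9900, hold=40.8618 ⇒ V=40.9900 exercise | (k=4,j=3): S=100.2862, (K−S)⁺=15.5938, hold=21.2118 ⇒ V=21.2118 continue | (k=4,j=4): S=134.2947, (K−S)⁺=0.0000, hold=7.0871 ⇒ V=7.0871 continue  boundary S*=74.8900
step 3: (k=3,j=0): S=48.3279, (K−S)⁺=67.5521, hold=66.9488 ⇒ V=67.5521 exercise | (k=3,j=1): S=64.7165, (K−S)⁺=51.1635, hold=50.5602 ⇒ V=51.1635 exercise | (k=3,j=2): S=86.6628, (K−S)⁺=29.2172, hold=31.3045 ⇒ V=31.3045 continue | (k=3,j=3): S=116.0513, (K−S)⁺=0.0000, hold=14.3368 ⇒ V=14.3368 continue  boundary S*=64.7165
step 2: (k=2,j=0): S=55.9250, (K−S)⁺=59.9550, hold=59.3516 ⇒ V=59.9550 exercise | (k=2,j=1): S=74.8900, (K−S)⁺=40.9900, hold=41.3863 ⇒ V=41.3863 continue | (k=2,j=2): S=100.2862, (K−S)⁺=15.5938, hold=23.0154 ⇒ V=23.0154 continue  boundary S*=55.9250
step 1: (k=1,j=0): S=64.7165, (K−S)⁺=51.1635, hold=50.7500 ⇒ V=51.1635 exercise | (k=1,j=1): S=86.6628, (K−S)⁺=29.2172, hold=32.3727 ⇒ V=32.3727 continue  boundary S*=64.7165
step 0: (k=0,j=0): S=74.8900, (K−S)⁺=40.9900, hold=41.8979 ⇒ V=41.8979 continue  boundary S*=-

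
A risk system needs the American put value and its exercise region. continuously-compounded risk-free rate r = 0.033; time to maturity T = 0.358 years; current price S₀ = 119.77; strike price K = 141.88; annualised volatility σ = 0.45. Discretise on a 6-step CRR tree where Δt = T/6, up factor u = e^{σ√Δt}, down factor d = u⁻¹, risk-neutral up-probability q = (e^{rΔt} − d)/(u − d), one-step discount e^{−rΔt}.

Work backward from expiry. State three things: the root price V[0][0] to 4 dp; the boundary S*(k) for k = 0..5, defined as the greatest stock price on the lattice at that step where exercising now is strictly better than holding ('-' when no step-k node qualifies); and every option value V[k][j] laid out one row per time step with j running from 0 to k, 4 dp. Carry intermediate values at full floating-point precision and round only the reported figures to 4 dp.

Δt=0.05967, u=1.11619, d=0.89591, q=0.48149, disc=e^(-rΔt)=0.99803
k=6 terminal: V=max(K-S,0) → 79.9472 64.7192 45.7470 22.1100 0.0000 0.0000 0.0000
k=5: j=0 S=69.1288 intr=72.7512 cont=72.4721 V=72.7512[EX]; j=1 S=86.1261 intr=55.7539 cont=55.4749 V=55.7539[EX]; j=2 S=107.3026 intr=34.5774 cont=34.2983 V=34.5774[EX]; j=3 S=133.6860 intr=8.1940 cont=11.4416 V=11.4416[hold]; j=4 S=166.5565 intr=0.0000 cont=0.0000 V=0.0000[hold]; j=5 S=207.5091 intr=0.0000 cont=0.0000 V=0.0000[hold]  S*(5)=107.3026
k=4: j=0 S=77.1608 intr=64.7192 cont=64.4401 V=64.7192[EX]; j=1 S=96.1330 intr=45.7470 cont=45.4679 V=45.7470[EX]; j=2 S=119.7700 intr=22.1100 cont=23.3915 V=23.3915[hold]; j=3 S=149.2189 intr=0.0000 cont=5.9209 V=5.9209[hold]; j=4 S=185.9086 intr=0.0000 cont=0.0000 V=0.0000[hold]  S*(4)=96.1330
k=3: j=0 S=86.1261 intr=55.7539 cont=55.4749 V=55.7539[EX]; j=1 S=107.3026 intr=34.5774 cont=34.9142 V=34.9142[hold]; j=2 S=133.6860 intr=8.1940 cont=14.9500 V=14.9500[hold]; j=3 S=166.5565 intr=0.0000 cont=3.0640 V=3.0640[hold]  S*(3)=86.1261
k=2: j=0 S=96.1330 intr=45.7470 cont=45.6298 V=45.7470[EX]; j=1 S=119.7700 intr=22.1100 cont=25.2518 V=25.2518[hold]; j=2 S=149.2189 intr=0.0000 cont=9.2088 V=9.2088[hold]  S*(2)=96.1330
k=1: j=0 S=107.3026 intr=34.5774 cont=35.8081 V=35.8081[hold]; j=1 S=133.6860 intr=8.1940 cont=17.4927 V=17.4927[hold]  S*(1)=-
k=0: j=0 S=119.7700 intr=22.1100 cont=26.9362 V=26.9362[hold]  S*(0)=-

price = 26.9362
boundary = - - 96.1330 86.1261 96.1330 107.3026
tree:
26.9362
35.8081 17.4927
45.7470 25.2518 9.2088
55.7539 34.9142 14.9500 3.0640
64.7192 45.7470 23.3915 5.9209 0.0000
72.7512 55.7539 34.5774 11.4416 0.0000 0.0000
79.9472 64.7192 45.7470 22.1100 0.0000 0.0000 0.0000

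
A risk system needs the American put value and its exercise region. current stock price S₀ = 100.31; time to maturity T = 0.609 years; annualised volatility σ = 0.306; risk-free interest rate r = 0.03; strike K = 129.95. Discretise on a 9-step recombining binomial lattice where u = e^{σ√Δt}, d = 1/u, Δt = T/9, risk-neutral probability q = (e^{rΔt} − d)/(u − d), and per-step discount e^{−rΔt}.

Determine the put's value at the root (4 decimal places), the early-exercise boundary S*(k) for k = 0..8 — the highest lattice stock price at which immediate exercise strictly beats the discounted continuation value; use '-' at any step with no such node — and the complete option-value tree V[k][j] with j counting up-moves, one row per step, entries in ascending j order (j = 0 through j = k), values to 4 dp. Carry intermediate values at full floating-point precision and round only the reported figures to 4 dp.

price = 30.4093
boundary = - 92.6349 85.5471 92.6349 85.5471 92.6349 100.3100 108.6210 117.6206
tree:
30.4093
37.3151 23.4288
44.4029 30.0454 16.7172
50.9484 37.3151 22.6890 10.6414
56.9931 44.4029 29.6947 15.5739 5.6099
62.5753 50.9484 37.3151 21.9759 9.0506 2.0927
67.7304 56.9931 44.4029 29.6400 14.1805 3.8093 0.3350
72.4910 62.5753 50.9484 37.3151 21.3290 6.8834 0.6619 0.0000
76.8874 67.7304 56.9931 44.4029 29.6400 12.3294 1.3079 0.0000 0.0000
80.9474 72.4910 62.5753 50.9484 37.3151 21.3290 2.5842 0.0000 0.0000 0.0000

params: Δt=0.06767 u=1.08285 d=0.92349 q=0.49286 e^(-rΔt)=0.99797
t_9 payoffs: 80.9474 72.4910 62.5753 50.9484 37.3151 21.3290 2.5842 0.0000 0.0000 0.0000
t_8: node(8,0) S=53.0626 payoff=76.8874 vs cont=76.6239 → 76.8874 [stop]  node(8,1) S=62.2196 payoff=67.7304 vs cont=67.4669 → 67.7304 [stop]  node(8,2) S=72.9569 payoff=56.9931 vs cont=56.7296 → 56.9931 [stop]  node(8,3) S=85.5471 payoff=44.4029 vs cont=44.1394 → 44.4029 [stop]  node(8,4) S=100.3100 payoff=29.6400 vs cont=29.3765 → 29.6400 [stop]  node(8,5) S=117.6206 payoff=12.3294 vs cont=12.0659 → 12.3294 [stop]  node(8,6) S=137.9184 payoff=0.0000 vs cont=1.3079 → 1.3079 [wait]  node(8,7) S=161.7191 payoff=0.0000 vs cont=0.0000 → 0.0000 [wait]  node(8,8) S=189.6270 payoff=0.0000 vs cont=0.0000 → 0.0000 [wait]  ⇒ S*(8)=117.6206
t_7: node(7,0) S=57.4590 payoff=72.4910 vs cont=72.2275 → 72.4910 [stop]  node(7,1) S=67.3747 payoff=62.5753 vs cont=62.3118 → 62.5753 [stop]  node(7,2) S=79.0016 payoff=50.9484 vs cont=50.6849 → 50.9484 [stop]  node(7,3) S=92.6349 payoff=37.3151 vs cont=37.0515 → 37.3151 [stop]  node(7,4) S=108.6210 payoff=21.3290 vs cont=21.0655 → 21.3290 [stop]  node(7,5) S=127.3658 payoff=2.5842 vs cont=6.8834 → 6.8834 [wait]  node(7,6) S=149.3454 payoff=0.0000 vs cont=0.6619 → 0.6619 [wait]  node(7,7) S=175.1180 payoff=0.0000 vs cont=0.0000 → 0.0000 [wait]  ⇒ S*(7)=108.6210
t_6: node(6,0) S=62.2196 payoff=67.7304 vs cont=67.4669 → 67.7304 [stop]  node(6,1) S=72.9569 payoff=56.9931 vs cont=56.7296 → 56.9931 [stop]  node(6,2) S=85.5471 payoff=44.4029 vs cont=44.1394 → 44.4029 [stop]  node(6,3) S=100.3100 payoff=29.6400 vs cont=29.3765 → 29.6400 [stop]  node(6,4) S=117.6206 payoff=12.3294 vs cont=14.1805 → 14.1805 [wait]  node(6,5) S=137.9184 payoff=0.0000 vs cont=3.8093 → 3.8093 [wait]  node(6,6) S=161.7191 payoff=0.0000 vs cont=0.3350 → 0.3350 [wait]  ⇒ S*(6)=100.3100
t_5: node(5,0) S=67.3747 payoff=62.5753 vs cont=62.3118 → 62.5753 [stop]  node(5,1) S=79.0016 payoff=50.9484 vs cont=50.6849 → 50.9484 [stop]  node(5,2) S=92.6349 payoff=37.3151 vs cont=37.0515 → 37.3151 [stop]  node(5,3) S=108.6210 payoff=21.3290 vs cont=21.9759 → 21.9759 [wait]  node(5,4) S=127.3658 payoff=2.5842 vs cont=9.0506 → 9.0506 [wait]  node(5,5) S=149.3454 payoff=0.0000 vs cont=2.0927 → 2.0927 [wait]  ⇒ S*(5)=92.6349
t_4: node(4,0) S=72.9569 payoff=56.9931 vs cont=56.7296 → 56.9931 [stop]  node(4,1) S=85.5471 payoff=44.4029 vs cont=44.1394 → 44.4029 [stop]  node(4,2) S=100.3100 payoff=29.6400 vs cont=29.6947 → 29.6947 [wait]  node(4,3) S=117.6206 payoff=12.3294 vs cont=15.5739 → 15.5739 [wait]  node(4,4) S=137.9184 payoff=0.0000 vs cont=5.6099 → 5.6099 [wait]  ⇒ S*(4)=85.5471
t_3: node(3,0) S=79.0016 payoff=50.9484 vs cont=50.6849 → 50.9484 [stop]  node(3,1) S=92.6349 payoff=37.3151 vs cont=37.0784 → 37.3151 [stop]  node(3,2) S=108.6210 payoff=21.3290 vs cont=22.6890 → 22.6890 [wait]  node(3,3) S=127.3658 payoff=2.5842 vs cont=10.6414 → 10.6414 [wait]  ⇒ S*(3)=92.6349
t_2: node(2,0) S=85.5471 payoff=44.4029 vs cont=44.1394 → 44.4029 [stop]  node(2,1) S=100.3100 payoff=29.6400 vs cont=30.0454 → 30.0454 [wait]  node(2,2) S=117.6206 payoff=12.3294 vs cont=16.7172 → 16.7172 [wait]  ⇒ S*(2)=85.5471
t_1: node(1,0) S=92.6349 payoff=37.3151 vs cont=37.2509 → 37.3151 [stop]  node(1,1) S=108.6210 payoff=21.3290 vs cont=23.4288 → 23.4288 [wait]  ⇒ S*(1)=92.6349
t_0: node(0,0) S=100.3100 payoff=29.6400 vs cont=30.4093 → 30.4093 [wait]  ⇒ S*(0)=-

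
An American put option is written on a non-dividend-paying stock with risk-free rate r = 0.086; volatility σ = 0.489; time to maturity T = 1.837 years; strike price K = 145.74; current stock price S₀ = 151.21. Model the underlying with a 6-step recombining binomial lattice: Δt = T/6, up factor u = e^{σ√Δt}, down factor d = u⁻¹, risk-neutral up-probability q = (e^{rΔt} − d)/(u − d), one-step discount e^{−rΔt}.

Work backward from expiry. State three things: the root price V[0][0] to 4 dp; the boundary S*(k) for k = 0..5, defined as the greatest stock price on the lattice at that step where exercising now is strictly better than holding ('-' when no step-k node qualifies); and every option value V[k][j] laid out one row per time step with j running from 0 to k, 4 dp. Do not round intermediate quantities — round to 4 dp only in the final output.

price = 26.0021
boundary = - - 88.0161 67.1510 88.0161 115.3642
tree:
26.0021
39.4667 12.9420
57.7239 21.9914 3.9133
78.5890 36.3481 7.7482 0.0000
94.5077 57.7239 15.3414 0.0000 0.0000
106.6528 78.5890 30.3758 0.0000 0.0000 0.0000
115.9188 94.5077 57.7239 0.0000 0.0000 0.0000 0.0000

Δt=0.30617, u=1.31072, d=0.76294, q=0.48147, disc=e^(-rΔt)=0.97401
k=6 terminal: V=max(K-S,0) → 115.9188 94.5077 57.7239 0.0000 0.0000 0.0000 0.0000
k=5: j=0 S=39.0872 intr=106.6528 cont=102.8655 V=106.6528[EX]; j=1 S=67.1510 intr=78.5890 cont=74.8017 V=78.5890[EX]; j=2 S=115.3642 intr=30.3758 cont=29.1537 V=30.3758[EX]; j=3 S=198.1937 intr=0.0000 cont=0.0000 V=0.0000[hold]; j=4 S=340.4931 intr=0.0000 cont=0.0000 V=0.0000[hold]; j=5 S=584.9609 intr=0.0000 cont=0.0000 V=0.0000[hold]  S*(5)=115.3642
k=4: j=0 S=51.2323 intr=94.5077 cont=90.7204 V=94.5077[EX]; j=1 S=88.0161 intr=57.7239 cont=53.9366 V=57.7239[EX]; j=2 S=151.2100 intr=0.0000 cont=15.3414 V=15.3414[hold]; j=3 S=259.7760 intr=0.0000 cont=0.0000 V=0.0000[hold]; j=4 S=446.2904 intr=0.0000 cont=0.0000 V=0.0000[hold]  S*(4)=88.0161
k=3: j=0 S=67.1510 intr=78.5890 cont=74.8017 V=78.5890[EX]; j=1 S=115.3642 intr=30.3758 cont=36.3481 V=36.3481[hold]; j=2 S=198.1937 intr=0.0000 cont=7.7482 V=7.7482[hold]; j=3 S=340.4931 intr=0.0000 cont=0.0000 V=0.0000[hold]  S*(3)=67.1510
k=2: j=0 S=88.0161 intr=57.7239 cont=56.7374 V=57.7239[EX]; j=1 S=151.2100 intr=0.0000 cont=21.9914 V=21.9914[hold]; j=2 S=259.7760 intr=0.0000 cont=3.9133 V=3.9133[hold]  S*(2)=88.0161
k=1: j=0 S=115.3642 intr=30.3758 cont=39.4667 V=39.4667[hold]; j=1 S=198.1937 intr=0.0000 cont=12.9420 V=12.9420[hold]  S*(1)=-
k=0: j=0 S=151.2100 intr=0.0000 cont=26.0021 V=26.0021[hold]  S*(0)=-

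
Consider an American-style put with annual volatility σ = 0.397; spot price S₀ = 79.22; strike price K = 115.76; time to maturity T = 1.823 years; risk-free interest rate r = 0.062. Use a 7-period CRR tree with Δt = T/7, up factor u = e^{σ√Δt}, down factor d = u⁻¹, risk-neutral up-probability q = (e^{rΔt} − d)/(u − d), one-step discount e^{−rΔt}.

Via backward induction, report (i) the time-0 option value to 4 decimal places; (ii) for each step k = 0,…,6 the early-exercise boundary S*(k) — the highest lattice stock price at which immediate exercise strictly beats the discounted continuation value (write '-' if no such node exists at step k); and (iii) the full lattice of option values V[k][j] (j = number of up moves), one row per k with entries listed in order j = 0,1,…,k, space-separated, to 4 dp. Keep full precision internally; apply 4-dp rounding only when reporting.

price = 38.6068
boundary = - 64.6916 52.8276 64.6916 52.8276 64.6916 79.2200
tree:
38.6068
51.0684 26.8904
62.9324 37.7280 16.4787
72.6207 51.0684 25.0658 8.0685
80.5321 62.9324 36.6821 13.7809 2.3775
86.9927 72.6207 51.0684 22.8939 4.7323 0.0000
92.2684 80.5321 62.9324 36.5400 9.4194 0.0000 0.0000
96.5766 86.9927 72.6207 51.0684 18.7488 0.0000 0.0000 0.0000

Δt=0.26043, u=1.22458, d=0.81661, q=0.48942, disc=e^(-rΔt)=0.98398
k=7 terminal: V=max(K-S,0) → 96.5766 86.9927 72.6207 51.0684 18.7488 0.0000 0.0000 0.0000
k=6: j=0 S=23.4916 intr=92.2684 cont=90.4143 V=92.2684[EX]; j=1 S=35.2279 intr=80.5321 cont=78.6780 V=80.5321[EX]; j=2 S=52.8276 intr=62.9324 cont=61.0783 V=62.9324[EX]; j=3 S=79.2200 intr=36.5400 cont=34.6859 V=36.5400[EX]; j=4 S=118.7980 intr=0.0000 cont=9.4194 V=9.4194[hold]; j=5 S=178.1490 intr=0.0000 cont=0.0000 V=0.0000[hold]; j=6 S=267.1515 intr=0.0000 cont=0.0000 V=0.0000[hold]  S*(6)=79.2200
k=5: j=0 S=28.7673 intr=86.9927 cont=85.1386 V=86.9927[EX]; j=1 S=43.1393 intr=72.6207 cont=70.7665 V=72.6207[EX]; j=2 S=64.6916 intr=51.0684 cont=49.2143 V=51.0684[EX]; j=3 S=97.0112 intr=18.7488 cont=22.8939 V=22.8939[hold]; j=4 S=145.4776 intr=0.0000 cont=4.7323 V=4.7323[hold]; j=5 S=218.1577 intr=0.0000 cont=0.0000 V=0.0000[hold]  S*(5)=64.6916
k=4: j=0 S=35.2279 intr=80.5321 cont=78.6780 V=80.5321[EX]; j=1 S=52.8276 intr=62.9324 cont=61.0783 V=62.9324[EX]; j=2 S=79.2200 intr=36.5400 cont=36.6821 V=36.6821[hold]; j=3 S=118.7980 intr=0.0000 cont=13.7809 V=13.7809[hold]; j=4 S=178.1490 intr=0.0000 cont=2.3775 V=2.3775[hold]  S*(4)=52.8276
k=3: j=0 S=43.1393 intr=72.6207 cont=70.7665 V=72.6207[EX]; j=1 S=64.6916 intr=51.0684 cont=49.2827 V=51.0684[EX]; j=2 S=97.0112 intr=18.7488 cont=25.0658 V=25.0658[hold]; j=3 S=145.4776 intr=0.0000 cont=8.0685 V=8.0685[hold]  S*(3)=64.6916
k=2: j=0 S=52.8276 intr=62.9324 cont=61.0783 V=62.9324[EX]; j=1 S=79.2200 intr=36.5400 cont=37.7280 V=37.7280[hold]; j=2 S=118.7980 intr=0.0000 cont=16.4787 V=16.4787[hold]  S*(2)=52.8276
k=1: j=0 S=64.6916 intr=51.0684 cont=49.7864 V=51.0684[EX]; j=1 S=97.0112 intr=18.7488 cont=26.8904 V=26.8904[hold]  S*(1)=64.6916
k=0: j=0 S=79.2200 intr=36.5400 cont=38.6068 V=38.6068[hold]  S*(0)=-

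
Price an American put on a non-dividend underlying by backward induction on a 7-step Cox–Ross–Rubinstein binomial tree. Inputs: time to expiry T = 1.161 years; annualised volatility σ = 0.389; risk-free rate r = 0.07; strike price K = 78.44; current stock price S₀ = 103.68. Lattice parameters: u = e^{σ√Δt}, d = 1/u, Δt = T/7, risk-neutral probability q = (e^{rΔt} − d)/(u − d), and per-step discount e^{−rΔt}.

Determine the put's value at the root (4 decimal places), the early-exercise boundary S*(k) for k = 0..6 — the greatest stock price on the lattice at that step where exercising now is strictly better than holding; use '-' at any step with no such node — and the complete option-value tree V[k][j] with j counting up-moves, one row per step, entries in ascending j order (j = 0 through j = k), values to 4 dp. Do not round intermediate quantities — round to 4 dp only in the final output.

price = 4.2596
boundary = - - - - 55.0157 46.9553 55.0157
tree:
4.2596
6.8376 1.7523
10.6858 3.1064 0.4240
16.1540 5.4065 0.8531 0.0000
23.4243 9.1807 1.7164 0.0000 0.0000
31.4847 15.0570 3.4535 0.0000 0.0000 0.0000
38.3641 23.4243 6.9484 0.0000 0.0000 0.0000 0.0000
44.2357 31.4847 13.9802 0.0000 0.0000 0.0000 0.0000 0.0000

Δt=0.16586, u=1.17166, d=0.85349, q=0.49718, disc=e^(-rΔt)=0.98846
k=7 terminal: V=max(K-S,0) → 44.2357 31.4847 13.9802 0.0000 0.0000 0.0000 0.0000 0.0000
k=6: j=0 S=40.0759 intr=38.3641 cont=37.4587 V=38.3641[EX]; j=1 S=55.0157 intr=23.4243 cont=22.5188 V=23.4243[EX]; j=2 S=75.5250 intr=2.9150 cont=6.9484 V=6.9484[hold]; j=3 S=103.6800 intr=0.0000 cont=0.0000 V=0.0000[hold]; j=4 S=142.3308 intr=0.0000 cont=0.0000 V=0.0000[hold]; j=5 S=195.3903 intr=0.0000 cont=0.0000 V=0.0000[hold]; j=6 S=268.2297 intr=0.0000 cont=0.0000 V=0.0000[hold]  S*(6)=55.0157
k=5: j=0 S=46.9553 intr=31.4847 cont=30.5792 V=31.4847[EX]; j=1 S=64.4598 intr=13.9802 cont=15.0570 V=15.0570[hold]; j=2 S=88.4898 intr=0.0000 cont=3.4535 V=3.4535[hold]; j=3 S=121.4778 intr=0.0000 cont=0.0000 V=0.0000[hold]; j=4 S=166.7635 intr=0.0000 cont=0.0000 V=0.0000[hold]; j=5 S=228.9312 intr=0.0000 cont=0.0000 V=0.0000[hold]  S*(5)=46.9553
k=4: j=0 S=55.0157 intr=23.4243 cont=23.0480 V=23.4243[EX]; j=1 S=75.5250 intr=2.9150 cont=9.1807 V=9.1807[hold]; j=2 S=103.6800 intr=0.0000 cont=1.7164 V=1.7164[hold]; j=3 S=142.3308 intr=0.0000 cont=0.0000 V=0.0000[hold]; j=4 S=195.3903 intr=0.0000 cont=0.0000 V=0.0000[hold]  S*(4)=55.0157
k=3: j=0 S=64.4598 intr=13.9802 cont=16.1540 V=16.1540[hold]; j=1 S=88.4898 intr=0.0000 cont=5.4065 V=5.4065[hold]; j=2 S=121.4778 intr=0.0000 cont=0.8531 V=0.8531[hold]; j=3 S=166.7635 intr=0.0000 cont=0.0000 V=0.0000[hold]  S*(3)=-
k=2: j=0 S=75.5250 intr=2.9150 cont=10.6858 V=10.6858[hold]; j=1 S=103.6800 intr=0.0000 cont=3.1064 V=3.1064[hold]; j=2 S=142.3308 intr=0.0000 cont=0.4240 V=0.4240[hold]  S*(2)=-
k=1: j=0 S=88.4898 intr=0.0000 cont=6.8376 V=6.8376[hold]; j=1 S=121.4778 intr=0.0000 cont=1.7523 V=1.7523[hold]  S*(1)=-
k=0: j=0 S=103.6800 intr=0.0000 cont=4.2596 V=4.2596[hold]  S*(0)=-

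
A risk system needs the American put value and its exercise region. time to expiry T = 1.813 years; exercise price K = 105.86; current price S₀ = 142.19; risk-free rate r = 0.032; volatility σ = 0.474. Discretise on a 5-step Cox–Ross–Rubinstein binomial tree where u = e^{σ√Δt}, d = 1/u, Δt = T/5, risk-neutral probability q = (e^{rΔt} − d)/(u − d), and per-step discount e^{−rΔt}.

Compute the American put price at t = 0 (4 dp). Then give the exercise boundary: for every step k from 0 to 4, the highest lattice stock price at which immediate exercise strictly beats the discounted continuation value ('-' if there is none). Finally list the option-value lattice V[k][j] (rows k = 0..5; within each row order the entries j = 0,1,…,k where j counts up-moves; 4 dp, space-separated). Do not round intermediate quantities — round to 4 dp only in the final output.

price = 12.8175
boundary = - - - 60.3939 80.3437
tree:
12.8175
20.1884 4.1159
30.9182 7.5610 0.0000
45.4661 13.8899 0.0000 0.0000
60.4622 25.5163 0.0000 0.0000 0.0000
71.7347 45.4661 0.0000 0.0000 0.0000 0.0000

Δt=0.36260  u=1.33033  d=0.75169  q=0.44929  discount=0.98846
step 5 (expiry): payoffs max(K−S,0) = 71.7347 45.4661 0.0000 0.0000 0.0000 0.0000
step 4: (k=4,j=0): S=45.3978, (K−S)⁺=60.4622, hold=59.2410 ⇒ V=60.4622 exercise | (k=4,j=1): S=80.3437, (K−S)⁺=25.5163, hold=24.7496 ⇒ V=25.5163 exercise | (k=4,j=2): S=142.1900, (K−S)⁺=0.0000, hold=0.0000 ⇒ V=0.0000 continue | (k=4,j=3): S=251.6438, (K−S)⁺=0.0000, hold=0.0000 ⇒ V=0.0000 continue | (k=4,j=4): S=445.3519, (K−S)⁺=0.0000, hold=0.0000 ⇒ V=0.0000 continue  boundary S*=80.3437
step 3: (k=3,j=0): S=60.3939, (K−S)⁺=45.4661, hold=44.2448 ⇒ V=45.4661 exercise | (k=3,j=1): S=106.8835, (K−S)⁺=0.0000, hold=13.8899 ⇒ V=13.8899 continue | (k=3,j=2): S=189.1593, (K−S)⁺=0.0000, hold=0.0000 ⇒ V=0.0000 continue | (k=3,j=3): S=334.7686, (K−S)⁺=0.0000, hold=0.0000 ⇒ V=0.0000 continue  boundary S*=60.3939
step 2: (k=2,j=0): S=80.3437, (K−S)⁺=25.5163, hold=30.9182 ⇒ V=30.9182 continue | (k=2,j=1): S=142.1900, (K−S)⁺=0.0000, hold=7.5610 ⇒ V=7.5610 continue | (k=2,j=2): S=251.6438, (K−S)⁺=0.0000, hold=0.0000 ⇒ V=0.0000 continue  boundary S*=-
step 1: (k=1,j=0): S=106.8835, (K−S)⁺=0.0000, hold=20.1884 ⇒ V=20.1884 continue | (k=1,j=1): S=189.1593, (K−S)⁺=0.0000, hold=4.1159 ⇒ V=4.1159 continue  boundary S*=-
step 0: (k=0,j=0): S=142.1900, (K−S)⁺=0.0000, hold=12.8175 ⇒ V=12.8175 continue  boundary S*=-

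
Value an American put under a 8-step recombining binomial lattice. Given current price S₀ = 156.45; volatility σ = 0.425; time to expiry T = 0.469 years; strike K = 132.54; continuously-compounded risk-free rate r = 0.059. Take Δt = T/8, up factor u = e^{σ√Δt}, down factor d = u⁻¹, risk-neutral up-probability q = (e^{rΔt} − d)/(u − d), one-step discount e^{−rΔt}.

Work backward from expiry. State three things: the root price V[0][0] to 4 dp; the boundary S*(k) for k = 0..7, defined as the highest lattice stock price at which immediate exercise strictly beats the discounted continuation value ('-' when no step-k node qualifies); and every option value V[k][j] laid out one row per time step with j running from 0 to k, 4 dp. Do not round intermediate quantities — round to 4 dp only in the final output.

Δt=0.05862  u=1.10838  d=0.90221  q=0.49110  discount=0.99655
step 8 (expiry): payoffs max(K−S,0) = 63.8566 48.1613 28.8794 5.1913 0.0000 0.0000 0.0000 0.0000 0.0000
step 7: (k=7,j=0): S=76.1277, (K−S)⁺=56.4123, hold=55.9547 ⇒ V=56.4123 exercise | (k=7,j=1): S=93.5241, (K−S)⁺=39.0159, hold=38.5583 ⇒ V=39.0159 exercise | (k=7,j=2): S=114.8958, (K−S)⁺=17.6442, hold=17.1865 ⇒ V=17.6442 exercise | (k=7,j=3): S=141.1514, (K−S)⁺=0.0000, hold=2.6327 ⇒ V=2.6327 continue | (k=7,j=4): S=173.4068, (K−S)⁺=0.0000, hold=0.0000 ⇒ V=0.0000 continue | (k=7,j=5): S=213.0330, (K−S)⁺=0.0000, hold=0.0000 ⇒ V=0.0000 continue | (k=7,j=6): S=261.7145, (K−S)⁺=0.0000, hold=0.0000 ⇒ V=0.0000 continue | (k=7,j=7): S=321.5205, (K−S)⁺=0.0000, hold=0.0000 ⇒ V=0.0000 continue  boundary S*=114.8958
step 6: (k=6,j=0): S=84.3787, (K−S)⁺=48.1613, hold=47.7036 ⇒ V=48.1613 exercise | (k=6,j=1): S=103.6606, (K−S)⁺=28.8794, hold=28.4217 ⇒ V=28.8794 exercise | (k=6,j=2): S=127.3487, (K−S)⁺=5.1913, hold=10.2365 ⇒ V=10.2365 continue | (k=6,j=3): S=156.4500, (K−S)⁺=0.0000, hold=1.3351 ⇒ V=1.3351 continue | (k=6,j=4): S=192.2014, (K−S)⁺=0.0000, hold=0.0000 ⇒ V=0.0000 continue | (k=6,j=5): S=236.1225, (K−S)⁺=0.0000, hold=0.0000 ⇒ V=0.0000 continue | (k=6,j=6): S=290.0803, (K−S)⁺=0.0000, hold=0.0000 ⇒ V=0.0000 continue  boundary S*=103.6606
step 5: (k=5,j=0): S=93.5241, (K−S)⁺=39.0159, hold=38.5583 ⇒ V=39.0159 exercise | (k=5,j=1): S=114.8958, (K−S)⁺=17.6442, hold=19.6557 ⇒ V=19.6557 continue | (k=5,j=2): S=141.1514, (K−S)⁺=0.0000, hold=5.8448 ⇒ V=5.8448 continue | (k=5,j=3): S=173.4068, (K−S)⁺=0.0000, hold=0.6771 ⇒ V=0.6771 continue | (k=5,j=4): S=213.0330, (K−S)⁺=0.0000, hold=0.0000 ⇒ V=0.0000 continue | (k=5,j=5): S=261.7145, (K−S)⁺=0.0000, hold=0.0000 ⇒ V=0.0000 continue  boundary S*=93.5241
step 4: (k=4,j=0): S=103.6606, (K−S)⁺=28.8794, hold=29.4062 ⇒ V=29.4062 continue | (k=4,j=1): S=127.3487, (K−S)⁺=5.1913, hold=12.8287 ⇒ V=12.8287 continue | (k=4,j=2): S=156.4500, (K−S)⁺=0.0000, hold=3.2955 ⇒ V=3.2955 continue | (k=4,j=3): S=192.2014, (K−S)⁺=0.0000, hold=0.3434 ⇒ V=0.3434 continue | (k=4,j=4): S=236.1225, (K−S)⁺=0.0000, hold=0.0000 ⇒ V=0.0000 continue  boundary S*=-
step 3: (k=3,j=0): S=114.8958, (K−S)⁺=17.6442, hold=21.1915 ⇒ V=21.1915 continue | (k=3,j=1): S=141.1514, (K−S)⁺=0.0000, hold=8.1188 ⇒ V=8.1188 continue | (k=3,j=2): S=173.4068, (K−S)⁺=0.0000, hold=1.8393 ⇒ V=1.8393 continue | (k=3,j=3): S=213.0330, (K−S)⁺=0.0000, hold=0.1741 ⇒ V=0.1741 continue  boundary S*=-
step 2: (k=2,j=0): S=127.3487, (K−S)⁺=5.1913, hold=14.7205 ⇒ V=14.7205 continue | (k=2,j=1): S=156.4500, (K−S)⁺=0.0000, hold=5.0175 ⇒ V=5.0175 continue | (k=2,j=2): S=192.2014, (K−S)⁺=0.0000, hold=1.0180 ⇒ V=1.0180 continue  boundary S*=-
step 1: (k=1,j=0): S=141.1514, (K−S)⁺=0.0000, hold=9.9210 ⇒ V=9.9210 continue | (k=1,j=1): S=173.4068, (K−S)⁺=0.0000, hold=3.0428 ⇒ V=3.0428 continue  boundary S*=-
step 0: (k=0,j=0): S=156.4500, (K−S)⁺=0.0000, hold=6.5205 ⇒ V=6.5205 continue  boundary S*=-

price = 6.5205
boundary = - - - - - 93.5241 103.6606 114.8958
tree:
6.5205
9.9210 3.0428
14.7205 5.0175 1.0180
21.1915 8.1188 1.8393 0.1741
29.4062 12.8287 3.2955 0.3434 0.0000
39.0159 19.6557 5.8448 0.6771 0.0000 0.0000
48.1613 28.8794 10.2365 1.3351 0.0000 0.0000 0.0000
56.4123 39.0159 17.6442 2.6327 0.0000 0.0000 0.0000 0.0000
63.8566 48.1613 28.8794 5.1913 0.0000 0.0000 0.0000 0.0000 0.0000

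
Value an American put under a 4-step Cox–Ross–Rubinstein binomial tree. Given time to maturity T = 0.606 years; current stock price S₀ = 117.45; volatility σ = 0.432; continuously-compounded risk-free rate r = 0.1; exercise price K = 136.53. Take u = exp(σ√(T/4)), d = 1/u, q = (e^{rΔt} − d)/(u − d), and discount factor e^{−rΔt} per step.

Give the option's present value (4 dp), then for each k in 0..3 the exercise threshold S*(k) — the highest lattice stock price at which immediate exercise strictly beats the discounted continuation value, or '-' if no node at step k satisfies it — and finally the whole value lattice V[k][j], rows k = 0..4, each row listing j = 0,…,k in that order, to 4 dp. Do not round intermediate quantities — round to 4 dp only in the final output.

params: Δt=0.15150 u=1.18311 d=0.84523 q=0.50324 e^(-rΔt)=0.98496
t_4 payoffs: 76.5853 52.6222 19.0800 0.0000 0.0000
t_3: node(3,0) S=70.9213 payoff=65.6087 vs cont=63.5559 → 65.6087 [stop]  node(3,1) S=99.2722 payoff=37.2578 vs cont=35.2050 → 37.2578 [stop]  node(3,2) S=138.9564 payoff=0.0000 vs cont=9.3356 → 9.3356 [wait]  node(3,3) S=194.5044 payoff=0.0000 vs cont=0.0000 → 0.0000 [wait]  ⇒ S*(3)=99.2722
t_2: node(2,0) S=83.9078 payoff=52.6222 vs cont=50.5694 → 52.6222 [stop]  node(2,1) S=117.4500 payoff=19.0800 vs cont=22.8573 → 22.8573 [wait]  node(2,2) S=164.4008 payoff=0.0000 vs cont=4.5678 → 4.5678 [wait]  ⇒ S*(2)=83.9078
t_1: node(1,0) S=99.2722 payoff=37.2578 vs cont=37.0773 → 37.2578 [stop]  node(1,1) S=138.9564 payoff=0.0000 vs cont=13.4480 → 13.4480 [wait]  ⇒ S*(1)=99.2722
t_0: node(0,0) S=117.4500 payoff=19.0800 vs cont=24.8957 → 24.8957 [wait]  ⇒ S*(0)=-

price = 24.8957
boundary = - 99.2722 83.9078 99.2722
tree:
24.8957
37.2578 13.4480
52.6222 22.8573 4.5678
65.6087 37.2578 9.3356 0.0000
76.5853 52.6222 19.0800 0.0000 0.0000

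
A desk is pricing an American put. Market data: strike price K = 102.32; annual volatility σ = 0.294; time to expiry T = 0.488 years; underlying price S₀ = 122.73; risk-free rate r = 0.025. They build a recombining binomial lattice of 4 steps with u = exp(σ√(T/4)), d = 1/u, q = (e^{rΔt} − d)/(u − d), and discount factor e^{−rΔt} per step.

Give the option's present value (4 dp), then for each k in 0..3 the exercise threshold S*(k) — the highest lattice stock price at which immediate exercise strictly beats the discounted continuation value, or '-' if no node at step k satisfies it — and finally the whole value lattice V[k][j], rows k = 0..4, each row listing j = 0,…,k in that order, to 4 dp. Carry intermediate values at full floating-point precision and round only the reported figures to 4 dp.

price = 2.0611
boundary = - - - 90.1899
tree:
2.0611
3.7468 0.3138
6.7674 0.6162 0.0000
12.1301 1.2101 0.0000 0.0000
20.9320 2.3763 0.0000 0.0000 0.0000

params: Δt=0.12200 u=1.10815 d=0.90241 q=0.48920 e^(-rΔt)=0.99695
t_4 payoffs: 20.9320 2.3763 0.0000 0.0000 0.0000
t_3: node(3,0) S=90.1899 payoff=12.1301 vs cont=11.8185 → 12.1301 [stop]  node(3,1) S=110.7524 payoff=0.0000 vs cont=1.2101 → 1.2101 [wait]  node(3,2) S=136.0030 payoff=0.0000 vs cont=0.0000 → 0.0000 [wait]  node(3,3) S=167.0104 payoff=0.0000 vs cont=0.0000 → 0.0000 [wait]  ⇒ S*(3)=90.1899
t_2: node(2,0) S=99.9437 payoff=2.3763 vs cont=6.7674 → 6.7674 [wait]  node(2,1) S=122.7300 payoff=0.0000 vs cont=0.6162 → 0.6162 [wait]  node(2,2) S=150.7113 payoff=0.0000 vs cont=0.0000 → 0.0000 [wait]  ⇒ S*(2)=-
t_1: node(1,0) S=110.7524 payoff=0.0000 vs cont=3.7468 → 3.7468 [wait]  node(1,1) S=136.0030 payoff=0.0000 vs cont=0.3138 → 0.3138 [wait]  ⇒ S*(1)=-
t_0: node(0,0) S=122.7300 payoff=0.0000 vs cont=2.0611 → 2.0611 [wait]  ⇒ S*(0)=-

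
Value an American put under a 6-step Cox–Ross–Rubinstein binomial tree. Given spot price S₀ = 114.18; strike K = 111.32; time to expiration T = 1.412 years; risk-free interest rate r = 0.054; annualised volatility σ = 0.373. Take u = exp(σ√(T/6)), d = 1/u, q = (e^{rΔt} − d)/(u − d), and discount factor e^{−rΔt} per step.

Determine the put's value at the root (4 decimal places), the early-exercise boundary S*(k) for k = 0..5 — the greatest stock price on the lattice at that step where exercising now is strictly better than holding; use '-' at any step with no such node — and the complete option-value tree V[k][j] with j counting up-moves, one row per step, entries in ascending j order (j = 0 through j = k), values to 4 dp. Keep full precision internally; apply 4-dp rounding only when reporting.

params: Δt=0.23533 u=1.19835 d=0.83448 q=0.49003 e^(-rΔt)=0.98737
t_6 payoffs: 72.7646 55.9527 31.8100 0.0000 0.0000 0.0000 0.0000
t_5: node(5,0) S=46.2029 payoff=65.1171 vs cont=63.7114 → 65.1171 [stop]  node(5,1) S=66.3495 payoff=44.9705 vs cont=43.5648 → 44.9705 [stop]  node(5,2) S=95.2809 payoff=16.0391 vs cont=16.0172 → 16.0391 [stop]  node(5,3) S=136.8277 payoff=0.0000 vs cont=0.0000 → 0.0000 [wait]  node(5,4) S=196.4909 payoff=0.0000 vs cont=0.0000 → 0.0000 [wait]  node(5,5) S=282.1699 payoff=0.0000 vs cont=0.0000 → 0.0000 [wait]  ⇒ S*(5)=95.2809
t_4: node(4,0) S=55.3673 payoff=55.9527 vs cont=54.5470 → 55.9527 [stop]  node(4,1) S=79.5100 payoff=31.8100 vs cont=30.4043 → 31.8100 [stop]  node(4,2) S=114.1800 payoff=0.0000 vs cont=8.0761 → 8.0761 [wait]  node(4,3) S=163.9677 payoff=0.0000 vs cont=0.0000 → 0.0000 [wait]  node(4,4) S=235.4651 payoff=0.0000 vs cont=0.0000 → 0.0000 [wait]  ⇒ S*(4)=79.5100
t_3: node(3,0) S=66.3495 payoff=44.9705 vs cont=43.5648 → 44.9705 [stop]  node(3,1) S=95.2809 payoff=16.0391 vs cont=19.9248 → 19.9248 [wait]  node(3,2) S=136.8277 payoff=0.0000 vs cont=4.0665 → 4.0665 [wait]  node(3,3) S=196.4909 payoff=0.0000 vs cont=0.0000 → 0.0000 [wait]  ⇒ S*(3)=66.3495
t_2: node(2,0) S=79.5100 payoff=31.8100 vs cont=32.2844 → 32.2844 [wait]  node(2,1) S=114.1800 payoff=0.0000 vs cont=12.0002 → 12.0002 [wait]  node(2,2) S=163.9677 payoff=0.0000 vs cont=2.0476 → 2.0476 [wait]  ⇒ S*(2)=-
t_1: node(1,0) S=95.2809 payoff=16.0391 vs cont=22.0623 → 22.0623 [wait]  node(1,1) S=136.8277 payoff=0.0000 vs cont=7.0332 → 7.0332 [wait]  ⇒ S*(1)=-
t_0: node(0,0) S=114.1800 payoff=0.0000 vs cont=14.5119 → 14.5119 [wait]  ⇒ S*(0)=-

price = 14.5119
boundary = - - - 66.3495 79.5100 95.2809
tree:
14.5119
22.0623 7.0332
32.2844 12.0002 2.0476
44.9705 19.9248 4.0665 0.0000
55.9527 31.8100 8.0761 0.0000 0.0000
65.1171 44.9705 16.0391 0.0000 0.0000 0.0000
72.7646 55.9527 31.8100 0.0000 0.0000 0.0000 0.0000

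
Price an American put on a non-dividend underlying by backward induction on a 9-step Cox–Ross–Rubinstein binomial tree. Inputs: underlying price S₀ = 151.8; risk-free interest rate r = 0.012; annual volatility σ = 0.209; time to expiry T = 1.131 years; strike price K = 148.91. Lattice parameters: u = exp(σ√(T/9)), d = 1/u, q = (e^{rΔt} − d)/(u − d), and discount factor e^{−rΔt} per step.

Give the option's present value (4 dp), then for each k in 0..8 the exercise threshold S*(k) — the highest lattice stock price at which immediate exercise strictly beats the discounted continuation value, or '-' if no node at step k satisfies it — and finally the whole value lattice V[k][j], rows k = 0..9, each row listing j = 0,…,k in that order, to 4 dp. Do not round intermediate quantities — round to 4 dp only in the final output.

price = 11.4022
boundary = - - - - 112.8665 104.8066 112.8665 121.5463 130.8936
tree:
11.4022
15.9062 6.7804
21.5794 10.0894 3.3799
28.3746 14.6199 5.4361 1.2644
36.0435 20.5328 8.5513 2.2320 0.2678
44.1034 27.7944 13.0879 3.8870 0.5277 0.0000
51.5878 36.0435 19.3509 6.6526 1.0396 0.0000 0.0000
58.5377 44.1034 27.3637 11.1256 2.0482 0.0000 0.0000 0.0000
64.9913 51.5878 36.0435 18.0164 4.0353 0.0000 0.0000 0.0000 0.0000
70.9841 58.5377 44.1034 27.3637 7.9502 0.0000 0.0000 0.0000 0.0000 0.0000

Δt=0.12567  u=1.07690  d=0.92859  q=0.49166  discount=0.99849
step 9 (expiry): payoffs max(K−S,0) = 70.9841 58.5377 44.1034 27.3637 7.9502 0.0000 0.0000 0.0000 0.0000 0.0000
step 8: (k=8,j=0): S=83.9187, (K−S)⁺=64.9913, hold=64.7669 ⇒ V=64.9913 exercise | (k=8,j=1): S=97.3222, (K−S)⁺=51.5878, hold=51.3634 ⇒ V=51.5878 exercise | (k=8,j=2): S=112.8665, (K−S)⁺=36.0435, hold=35.8191 ⇒ V=36.0435 exercise | (k=8,j=3): S=130.8936, (K−S)⁺=18.0164, hold=17.7920 ⇒ V=18.0164 exercise | (k=8,j=4): S=151.8000, (K−S)⁺=0.0000, hold=4.0353 ⇒ V=4.0353 continue | (k=8,j=5): S=176.0455, (K−S)⁺=0.0000, hold=0.0000 ⇒ V=0.0000 continue | (k=8,j=6): S=204.1636, (K−S)⁺=0.0000, hold=0.0000 ⇒ V=0.0000 continue | (k=8,j=7): S=236.7727, (K−S)⁺=0.0000, hold=0.0000 ⇒ V=0.0000 continue | (k=8,j=8): S=274.5901, (K−S)⁺=0.0000, hold=0.0000 ⇒ V=0.0000 continue  boundary S*=130.8936
step 7: (k=7,j=0): S=90.3723, (K−S)⁺=58.5377, hold=58.3133 ⇒ V=58.5377 exercise | (k=7,j=1): S=104.8066, (K−S)⁺=44.1034, hold=43.8790 ⇒ V=44.1034 exercise | (k=7,j=2): S=121.5463, (K−S)⁺=27.3637, hold=27.1393 ⇒ V=27.3637 exercise | (k=7,j=3): S=140.9598, (K−S)⁺=7.9502, hold=11.1256 ⇒ V=11.1256 continue | (k=7,j=4): S=163.4739, (K−S)⁺=0.0000, hold=2.0482 ⇒ V=2.0482 continue | (k=7,j=5): S=189.5840, (K−S)⁺=0.0000, hold=0.0000 ⇒ V=0.0000 continue | (k=7,j=6): S=219.8644, (K−S)⁺=0.0000, hold=0.0000 ⇒ V=0.0000 continue | (k=7,j=7): S=254.9812, (K−S)⁺=0.0000, hold=0.0000 ⇒ V=0.0000 continue  boundary S*=121.5463
step 6: (k=6,j=0): S=97.3222, (K−S)⁺=51.5878, hold=51.3634 ⇒ V=51.5878 exercise | (k=6,j=1): S=112.8665, (K−S)⁺=36.0435, hold=35.8191 ⇒ V=36.0435 exercise | (k=6,j=2): S=130.8936, (K−S)⁺=18.0164, hold=19.3509 ⇒ V=19.3509 continue | (k=6,j=3): S=151.8000, (K−S)⁺=0.0000, hold=6.6526 ⇒ V=6.6526 continue | (k=6,j=4): S=176.0455, (K−S)⁺=0.0000, hold=1.0396 ⇒ V=1.0396 continue | (k=6,j=5): S=204.1636, (K−S)⁺=0.0000, hold=0.0000 ⇒ V=0.0000 continue | (k=6,j=6): S=236.7727, (K−S)⁺=0.0000, hold=0.0000 ⇒ V=0.0000 continue  boundary S*=112.8665
step 5: (k=5,j=0): S=104.8066, (K−S)⁺=44.1034, hold=43.8790 ⇒ V=44.1034 exercise | (k=5,j=1): S=121.5463, (K−S)⁺=27.3637, hold=27.7944 ⇒ V=27.7944 continue | (k=5,j=2): S=140.9598, (K−S)⁺=7.9502, hold=13.0879 ⇒ V=13.0879 continue | (k=5,j=3): S=163.4739, (K−S)⁺=0.0000, hold=3.8870 ⇒ V=3.8870 continue | (k=5,j=4): S=189.5840, (K−S)⁺=0.0000, hold=0.5277 ⇒ V=0.5277 continue | (k=5,j=5): S=219.8644, (K−S)⁺=0.0000, hold=0.0000 ⇒ V=0.0000 continue  boundary S*=104.8066
step 4: (k=4,j=0): S=112.8665, (K−S)⁺=36.0435, hold=36.0305 ⇒ V=36.0435 exercise | (k=4,j=1): S=130.8936, (K−S)⁺=18.0164, hold=20.5328 ⇒ V=20.5328 continue | (k=4,j=2): S=151.8000, (K−S)⁺=0.0000, hold=8.5513 ⇒ V=8.5513 continue | (k=4,j=3): S=176.0455, (K−S)⁺=0.0000, hold=2.2320 ⇒ V=2.2320 continue | (k=4,j=4): S=204.1636, (K−S)⁺=0.0000, hold=0.2678 ⇒ V=0.2678 continue  boundary S*=112.8665
step 3: (k=3,j=0): S=121.5463, (K−S)⁺=27.3637, hold=28.3746 ⇒ V=28.3746 continue | (k=3,j=1): S=140.9598, (K−S)⁺=7.9502, hold=14.6199 ⇒ V=14.6199 continue | (k=3,j=2): S=163.4739, (K−S)⁺=0.0000, hold=5.4361 ⇒ V=5.4361 continue | (k=3,j=3): S=189.5840, (K−S)⁺=0.0000, hold=1.2644 ⇒ V=1.2644 continue  boundary S*=-
step 2: (k=2,j=0): S=130.8936, (K−S)⁺=18.0164, hold=21.5794 ⇒ V=21.5794 continue | (k=2,j=1): S=151.8000, (K−S)⁺=0.0000, hold=10.0894 ⇒ V=10.0894 continue | (k=2,j=2): S=176.0455, (K−S)⁺=0.0000, hold=3.3799 ⇒ V=3.3799 continue  boundary S*=-
step 1: (k=1,j=0): S=140.9598, (K−S)⁺=7.9502, hold=15.9062 ⇒ V=15.9062 continue | (k=1,j=1): S=163.4739, (K−S)⁺=0.0000, hold=6.7804 ⇒ V=6.7804 continue  boundary S*=-
step 0: (k=0,j=0): S=151.8000, (K−S)⁺=0.0000, hold=11.4022 ⇒ V=11.4022 continue  boundary S*=-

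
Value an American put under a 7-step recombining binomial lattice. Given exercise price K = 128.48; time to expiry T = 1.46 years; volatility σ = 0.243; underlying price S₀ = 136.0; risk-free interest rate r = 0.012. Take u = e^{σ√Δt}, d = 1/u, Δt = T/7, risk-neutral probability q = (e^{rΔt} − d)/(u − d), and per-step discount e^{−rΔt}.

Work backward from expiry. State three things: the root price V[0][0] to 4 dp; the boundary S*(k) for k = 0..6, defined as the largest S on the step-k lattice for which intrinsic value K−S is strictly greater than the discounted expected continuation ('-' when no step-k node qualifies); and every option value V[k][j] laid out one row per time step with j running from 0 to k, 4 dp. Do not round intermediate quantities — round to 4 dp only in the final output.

price = 11.3885
boundary = - - - - 87.2473 97.4874 108.9295
tree:
11.3885
16.5376 5.9481
23.3045 9.3961 2.2963
31.6768 14.4835 4.0113 0.4765
41.2327 21.6349 6.9205 0.9250 0.0000
50.3973 30.9926 11.7527 1.7955 0.0000 0.0000
58.5991 41.2327 19.5505 3.4853 0.0000 0.0000 0.0000
65.9395 50.3973 30.9926 6.7656 0.0000 0.0000 0.0000 0.0000

params: Δt=0.20857 u=1.11737 d=0.89496 q=0.48355 e^(-rΔt)=0.99750
t_7 payoffs: 65.9395 50.3973 30.9926 6.7656 0.0000 0.0000 0.0000 0.0000
t_6: node(6,0) S=69.8809 payoff=58.5991 vs cont=58.2780 → 58.5991 [stop]  node(6,1) S=87.2473 payoff=41.2327 vs cont=40.9116 → 41.2327 [stop]  node(6,2) S=108.9295 payoff=19.5505 vs cont=19.2294 → 19.5505 [stop]  node(6,3) S=136.0000 payoff=0.0000 vs cont=3.4853 → 3.4853 [wait]  node(6,4) S=169.7980 payoff=0.0000 vs cont=0.0000 → 0.0000 [wait]  node(6,5) S=211.9952 payoff=0.0000 vs cont=0.0000 → 0.0000 [wait]  node(6,6) S=264.6791 payoff=0.0000 vs cont=0.0000 → 0.0000 [wait]  ⇒ S*(6)=108.9295
t_5: node(5,0) S=78.0827 payoff=50.3973 vs cont=50.0761 → 50.3973 [stop]  node(5,1) S=97.4874 payoff=30.9926 vs cont=30.6714 → 30.9926 [stop]  node(5,2) S=121.7144 payoff=6.7656 vs cont=11.7527 → 11.7527 [wait]  node(5,3) S=151.9622 payoff=0.0000 vs cont=1.7955 → 1.7955 [wait]  node(5,4) S=189.7270 payoff=0.0000 vs cont=0.0000 → 0.0000 [wait]  node(5,5) S=236.8769 payoff=0.0000 vs cont=0.0000 → 0.0000 [wait]  ⇒ S*(5)=97.4874
t_4: node(4,0) S=87.2473 payoff=41.2327 vs cont=40.9116 → 41.2327 [stop]  node(4,1) S=108.9295 payoff=19.5505 vs cont=21.6349 → 21.6349 [wait]  node(4,2) S=136.0000 payoff=0.0000 vs cont=6.9205 → 6.9205 [wait]  node(4,3) S=169.7980 payoff=0.0000 vs cont=0.9250 → 0.9250 [wait]  node(4,4) S=211.9952 payoff=0.0000 vs cont=0.0000 → 0.0000 [wait]  ⇒ S*(4)=87.2473
t_3: node(3,0) S=97.4874 payoff=30.9926 vs cont=31.6768 → 31.6768 [wait]  node(3,1) S=121.7144 payoff=6.7656 vs cont=14.4835 → 14.4835 [wait]  node(3,2) S=151.9622 payoff=0.0000 vs cont=4.0113 → 4.0113 [wait]  node(3,3) S=189.7270 payoff=0.0000 vs cont=0.4765 → 0.4765 [wait]  ⇒ S*(3)=-
t_2: node(2,0) S=108.9295 payoff=19.5505 vs cont=23.3045 → 23.3045 [wait]  node(2,1) S=136.0000 payoff=0.0000 vs cont=9.3961 → 9.3961 [wait]  node(2,2) S=169.7980 payoff=0.0000 vs cont=2.2963 → 2.2963 [wait]  ⇒ S*(2)=-
t_1: node(1,0) S=121.7144 payoff=6.7656 vs cont=16.5376 → 16.5376 [wait]  node(1,1) S=151.9622 payoff=0.0000 vs cont=5.9481 → 5.9481 [wait]  ⇒ S*(1)=-
t_0: node(0,0) S=136.0000 payoff=0.0000 vs cont=11.3885 → 11.3885 [wait]  ⇒ S*(0)=-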